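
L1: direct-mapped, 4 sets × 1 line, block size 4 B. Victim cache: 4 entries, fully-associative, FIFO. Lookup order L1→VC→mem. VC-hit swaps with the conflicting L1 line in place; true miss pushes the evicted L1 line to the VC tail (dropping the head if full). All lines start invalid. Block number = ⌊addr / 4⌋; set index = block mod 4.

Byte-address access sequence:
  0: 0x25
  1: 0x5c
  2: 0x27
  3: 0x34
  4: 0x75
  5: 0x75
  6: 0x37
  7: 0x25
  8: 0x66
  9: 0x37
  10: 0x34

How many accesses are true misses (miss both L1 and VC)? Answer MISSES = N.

MISSES = 5

0: 0x25 (blk 9, set 1) → MISS  vc=[]
1: 0x5c (blk 23, set 3) → MISS  vc=[]
2: 0x27 (blk 9, set 1) → L1-HIT  vc=[]
3: 0x34 (blk 13, set 1) → MISS  vc=[9]
4: 0x75 (blk 29, set 1) → MISS  vc=[9, 13]
5: 0x75 (blk 29, set 1) → L1-HIT  vc=[9, 13]
6: 0x37 (blk 13, set 1) → VC-HIT  vc=[9, 29]
7: 0x25 (blk 9, set 1) → VC-HIT  vc=[13, 29]
8: 0x66 (blk 25, set 1) → MISS  vc=[13, 29, 9]
9: 0x37 (blk 13, set 1) → VC-HIT  vc=[25, 29, 9]
10: 0x34 (blk 13, set 1) → L1-HIT  vc=[25, 29, 9]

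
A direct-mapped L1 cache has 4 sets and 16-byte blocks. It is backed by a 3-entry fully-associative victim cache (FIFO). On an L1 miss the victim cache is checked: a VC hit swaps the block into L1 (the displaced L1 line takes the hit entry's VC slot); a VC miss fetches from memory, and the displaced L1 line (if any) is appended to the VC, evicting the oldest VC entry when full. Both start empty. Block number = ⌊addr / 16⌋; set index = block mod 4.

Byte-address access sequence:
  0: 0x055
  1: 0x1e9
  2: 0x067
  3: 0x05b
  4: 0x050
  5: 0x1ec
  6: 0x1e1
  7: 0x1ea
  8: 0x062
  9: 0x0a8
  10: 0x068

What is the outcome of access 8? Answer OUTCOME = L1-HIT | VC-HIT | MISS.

OUTCOME = VC-HIT

0: 0x55 (blk 5, set 1) → MISS  vc=[]
1: 0x1e9 (blk 30, set 2) → MISS  vc=[]
2: 0x67 (blk 6, set 2) → MISS  vc=[30]
3: 0x5b (blk 5, set 1) → L1-HIT  vc=[30]
4: 0x50 (blk 5, set 1) → L1-HIT  vc=[30]
5: 0x1ec (blk 30, set 2) → VC-HIT  vc=[6]
6: 0x1e1 (blk 30, set 2) → L1-HIT  vc=[6]
7: 0x1ea (blk 30, set 2) → L1-HIT  vc=[6]
8: 0x62 (blk 6, set 2) → VC-HIT  vc=[30]
9: 0xa8 (blk 10, set 2) → MISS  vc=[30, 6]
10: 0x68 (blk 6, set 2) → VC-HIT  vc=[30, 10]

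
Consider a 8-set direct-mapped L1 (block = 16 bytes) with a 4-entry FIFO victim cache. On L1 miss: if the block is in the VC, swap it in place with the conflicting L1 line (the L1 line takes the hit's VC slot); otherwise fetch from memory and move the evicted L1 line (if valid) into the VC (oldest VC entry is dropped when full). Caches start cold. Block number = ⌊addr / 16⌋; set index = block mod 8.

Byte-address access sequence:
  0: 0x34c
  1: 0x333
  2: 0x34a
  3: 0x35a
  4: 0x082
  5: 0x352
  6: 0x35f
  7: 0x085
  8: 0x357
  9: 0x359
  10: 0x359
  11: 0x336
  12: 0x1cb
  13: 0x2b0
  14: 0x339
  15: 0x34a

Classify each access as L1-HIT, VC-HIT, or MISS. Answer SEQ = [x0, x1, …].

  [0] addr=0x34c blk=52 s=4: MISS | VC []
  [1] addr=0x333 blk=51 s=3: MISS | VC []
  [2] addr=0x34a blk=52 s=4: L1-HIT | VC []
  [3] addr=0x35a blk=53 s=5: MISS | VC []
  [4] addr=0x82 blk=8 s=0: MISS | VC []
  [5] addr=0x352 blk=53 s=5: L1-HIT | VC []
  [6] addr=0x35f blk=53 s=5: L1-HIT | VC []
  [7] addr=0x85 blk=8 s=0: L1-HIT | VC []
  [8] addr=0x357 blk=53 s=5: L1-HIT | VC []
  [9] addr=0x359 blk=53 s=5: L1-HIT | VC []
  [10] addr=0x359 blk=53 s=5: L1-HIT | VC []
  [11] addr=0x336 blk=51 s=3: L1-HIT | VC []
  [12] addr=0x1cb blk=28 s=4: MISS | VC [52]
  [13] addr=0x2b0 blk=43 s=3: MISS | VC [52, 51]
  [14] addr=0x339 blk=51 s=3: VC-HIT | VC [52, 43]
  [15] addr=0x34a blk=52 s=4: VC-HIT | VC [28, 43]

SEQ = [MISS, MISS, L1-HIT, MISS, MISS, L1-HIT, L1-HIT, L1-HIT, L1-HIT, L1-HIT, L1-HIT, L1-HIT, MISS, MISS, VC-HIT, VC-HIT]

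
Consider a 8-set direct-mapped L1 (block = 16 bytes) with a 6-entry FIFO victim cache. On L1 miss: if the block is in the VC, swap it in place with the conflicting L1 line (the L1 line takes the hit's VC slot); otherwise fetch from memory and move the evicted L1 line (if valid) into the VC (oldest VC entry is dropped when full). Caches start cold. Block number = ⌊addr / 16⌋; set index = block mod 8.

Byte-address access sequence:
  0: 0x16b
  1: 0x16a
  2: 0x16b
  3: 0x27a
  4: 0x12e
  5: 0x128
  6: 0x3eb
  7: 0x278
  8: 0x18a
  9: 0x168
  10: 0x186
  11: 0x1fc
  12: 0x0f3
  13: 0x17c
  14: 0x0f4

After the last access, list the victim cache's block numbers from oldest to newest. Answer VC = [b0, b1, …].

  [0] addr=0x16b blk=22 s=6: MISS | VC []
  [1] addr=0x16a blk=22 s=6: L1-HIT | VC []
  [2] addr=0x16b blk=22 s=6: L1-HIT | VC []
  [3] addr=0x27a blk=39 s=7: MISS | VC []
  [4] addr=0x12e blk=18 s=2: MISS | VC []
  [5] addr=0x128 blk=18 s=2: L1-HIT | VC []
  [6] addr=0x3eb blk=62 s=6: MISS | VC [22]
  [7] addr=0x278 blk=39 s=7: L1-HIT | VC [22]
  [8] addr=0x18a blk=24 s=0: MISS | VC [22]
  [9] addr=0x168 blk=22 s=6: VC-HIT | VC [62]
  [10] addr=0x186 blk=24 s=0: L1-HIT | VC [62]
  [11] addr=0x1fc blk=31 s=7: MISS | VC [62, 39]
  [12] addr=0xf3 blk=15 s=7: MISS | VC [62, 39, 31]
  [13] addr=0x17c blk=23 s=7: MISS | VC [62, 39, 31, 15]
  [14] addr=0xf4 blk=15 s=7: VC-HIT | VC [62, 39, 31, 23]

VC = [62, 39, 31, 23]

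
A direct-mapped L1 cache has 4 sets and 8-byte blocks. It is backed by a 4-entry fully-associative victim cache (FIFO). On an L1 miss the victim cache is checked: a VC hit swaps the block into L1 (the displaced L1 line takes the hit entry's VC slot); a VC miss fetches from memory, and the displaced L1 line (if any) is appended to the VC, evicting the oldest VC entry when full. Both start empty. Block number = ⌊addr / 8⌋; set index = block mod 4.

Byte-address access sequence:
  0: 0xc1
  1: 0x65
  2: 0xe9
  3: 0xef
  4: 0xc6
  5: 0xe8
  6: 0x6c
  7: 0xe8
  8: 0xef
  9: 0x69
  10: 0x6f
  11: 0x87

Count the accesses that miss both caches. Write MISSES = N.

MISSES = 5

  [0] addr=0xc1 blk=24 s=0: MISS | VC []
  [1] addr=0x65 blk=12 s=0: MISS | VC [24]
  [2] addr=0xe9 blk=29 s=1: MISS | VC [24]
  [3] addr=0xef blk=29 s=1: L1-HIT | VC [24]
  [4] addr=0xc6 blk=24 s=0: VC-HIT | VC [12]
  [5] addr=0xe8 blk=29 s=1: L1-HIT | VC [12]
  [6] addr=0x6c blk=13 s=1: MISS | VC [12, 29]
  [7] addr=0xe8 blk=29 s=1: VC-HIT | VC [12, 13]
  [8] addr=0xef blk=29 s=1: L1-HIT | VC [12, 13]
  [9] addr=0x69 blk=13 s=1: VC-HIT | VC [12, 29]
  [10] addr=0x6f blk=13 s=1: L1-HIT | VC [12, 29]
  [11] addr=0x87 blk=16 s=0: MISS | VC [12, 29, 24]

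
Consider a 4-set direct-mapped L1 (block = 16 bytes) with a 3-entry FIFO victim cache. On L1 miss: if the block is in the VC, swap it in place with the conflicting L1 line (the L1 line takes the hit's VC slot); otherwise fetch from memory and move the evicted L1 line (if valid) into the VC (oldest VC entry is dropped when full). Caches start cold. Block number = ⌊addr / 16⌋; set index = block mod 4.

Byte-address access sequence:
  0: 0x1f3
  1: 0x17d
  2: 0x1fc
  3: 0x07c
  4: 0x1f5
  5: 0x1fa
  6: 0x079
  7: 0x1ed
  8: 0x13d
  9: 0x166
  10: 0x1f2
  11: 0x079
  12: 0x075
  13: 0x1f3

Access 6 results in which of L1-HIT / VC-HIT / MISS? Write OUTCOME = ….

OUTCOME = VC-HIT

0: 0x1f3 (blk 31, set 3) → MISS  vc=[]
1: 0x17d (blk 23, set 3) → MISS  vc=[31]
2: 0x1fc (blk 31, set 3) → VC-HIT  vc=[23]
3: 0x7c (blk 7, set 3) → MISS  vc=[23, 31]
4: 0x1f5 (blk 31, set 3) → VC-HIT  vc=[23, 7]
5: 0x1fa (blk 31, set 3) → L1-HIT  vc=[23, 7]
6: 0x79 (blk 7, set 3) → VC-HIT  vc=[23, 31]
7: 0x1ed (blk 30, set 2) → MISS  vc=[23, 31]
8: 0x13d (blk 19, set 3) → MISS  vc=[23, 31, 7]
9: 0x166 (blk 22, set 2) → MISS  vc=[31, 7, 30]
10: 0x1f2 (blk 31, set 3) → VC-HIT  vc=[19, 7, 30]
11: 0x79 (blk 7, set 3) → VC-HIT  vc=[19, 31, 30]
12: 0x75 (blk 7, set 3) → L1-HIT  vc=[19, 31, 30]
13: 0x1f3 (blk 31, set 3) → VC-HIT  vc=[19, 7, 30]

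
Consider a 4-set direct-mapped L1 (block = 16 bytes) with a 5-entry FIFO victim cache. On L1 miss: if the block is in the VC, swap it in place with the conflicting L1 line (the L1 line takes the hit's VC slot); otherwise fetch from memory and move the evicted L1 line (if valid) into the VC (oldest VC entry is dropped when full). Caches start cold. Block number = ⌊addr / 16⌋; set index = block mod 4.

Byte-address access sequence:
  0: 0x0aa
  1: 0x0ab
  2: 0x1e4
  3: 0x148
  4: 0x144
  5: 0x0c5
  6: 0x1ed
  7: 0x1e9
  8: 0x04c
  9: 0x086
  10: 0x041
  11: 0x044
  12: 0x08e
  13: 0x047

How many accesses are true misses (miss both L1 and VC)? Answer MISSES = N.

MISSES = 6

  [0] addr=0xaa blk=10 s=2: MISS | VC []
  [1] addr=0xab blk=10 s=2: L1-HIT | VC []
  [2] addr=0x1e4 blk=30 s=2: MISS | VC [10]
  [3] addr=0x148 blk=20 s=0: MISS | VC [10]
  [4] addr=0x144 blk=20 s=0: L1-HIT | VC [10]
  [5] addr=0xc5 blk=12 s=0: MISS | VC [10, 20]
  [6] addr=0x1ed blk=30 s=2: L1-HIT | VC [10, 20]
  [7] addr=0x1e9 blk=30 s=2: L1-HIT | VC [10, 20]
  [8] addr=0x4c blk=4 s=0: MISS | VC [10, 20, 12]
  [9] addr=0x86 blk=8 s=0: MISS | VC [10, 20, 12, 4]
  [10] addr=0x41 blk=4 s=0: VC-HIT | VC [10, 20, 12, 8]
  [11] addr=0x44 blk=4 s=0: L1-HIT | VC [10, 20, 12, 8]
  [12] addr=0x8e blk=8 s=0: VC-HIT | VC [10, 20, 12, 4]
  [13] addr=0x47 blk=4 s=0: VC-HIT | VC [10, 20, 12, 8]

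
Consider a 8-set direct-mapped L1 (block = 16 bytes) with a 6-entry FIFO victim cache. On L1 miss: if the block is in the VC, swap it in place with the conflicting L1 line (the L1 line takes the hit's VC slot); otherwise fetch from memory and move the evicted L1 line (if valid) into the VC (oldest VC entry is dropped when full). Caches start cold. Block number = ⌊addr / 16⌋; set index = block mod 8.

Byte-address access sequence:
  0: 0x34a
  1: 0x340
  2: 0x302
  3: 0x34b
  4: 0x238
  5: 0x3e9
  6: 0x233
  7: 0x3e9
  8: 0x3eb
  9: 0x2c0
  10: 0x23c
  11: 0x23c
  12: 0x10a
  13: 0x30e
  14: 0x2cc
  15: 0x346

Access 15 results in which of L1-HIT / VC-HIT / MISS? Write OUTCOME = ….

#0 0x34a→b52/s4 MISS; vc=[]
#1 0x340→b52/s4 L1-HIT; vc=[]
#2 0x302→b48/s0 MISS; vc=[]
#3 0x34b→b52/s4 L1-HIT; vc=[]
#4 0x238→b35/s3 MISS; vc=[]
#5 0x3e9→b62/s6 MISS; vc=[]
#6 0x233→b35/s3 L1-HIT; vc=[]
#7 0x3e9→b62/s6 L1-HIT; vc=[]
#8 0x3eb→b62/s6 L1-HIT; vc=[]
#9 0x2c0→b44/s4 MISS; vc=[52]
#10 0x23c→b35/s3 L1-HIT; vc=[52]
#11 0x23c→b35/s3 L1-HIT; vc=[52]
#12 0x10a→b16/s0 MISS; vc=[52,48]
#13 0x30e→b48/s0 VC-HIT; vc=[52,16]
#14 0x2cc→b44/s4 L1-HIT; vc=[52,16]
#15 0x346→b52/s4 VC-HIT; vc=[44,16]

OUTCOME = VC-HIT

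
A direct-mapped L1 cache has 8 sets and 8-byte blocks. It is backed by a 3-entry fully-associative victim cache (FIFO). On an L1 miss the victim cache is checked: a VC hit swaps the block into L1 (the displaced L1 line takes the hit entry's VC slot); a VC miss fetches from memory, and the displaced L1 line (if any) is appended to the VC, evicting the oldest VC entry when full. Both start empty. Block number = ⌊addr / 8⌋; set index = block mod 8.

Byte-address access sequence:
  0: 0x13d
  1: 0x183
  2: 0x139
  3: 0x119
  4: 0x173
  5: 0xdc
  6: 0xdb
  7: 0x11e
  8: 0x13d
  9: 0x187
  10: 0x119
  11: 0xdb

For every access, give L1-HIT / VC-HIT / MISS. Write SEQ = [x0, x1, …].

#0 0x13d→b39/s7 MISS; vc=[]
#1 0x183→b48/s0 MISS; vc=[]
#2 0x139→b39/s7 L1-HIT; vc=[]
#3 0x119→b35/s3 MISS; vc=[]
#4 0x173→b46/s6 MISS; vc=[]
#5 0xdc→b27/s3 MISS; vc=[35]
#6 0xdb→b27/s3 L1-HIT; vc=[35]
#7 0x11e→b35/s3 VC-HIT; vc=[27]
#8 0x13d→b39/s7 L1-HIT; vc=[27]
#9 0x187→b48/s0 L1-HIT; vc=[27]
#10 0x119→b35/s3 L1-HIT; vc=[27]
#11 0xdb→b27/s3 VC-HIT; vc=[35]

SEQ = [MISS, MISS, L1-HIT, MISS, MISS, MISS, L1-HIT, VC-HIT, L1-HIT, L1-HIT, L1-HIT, VC-HIT]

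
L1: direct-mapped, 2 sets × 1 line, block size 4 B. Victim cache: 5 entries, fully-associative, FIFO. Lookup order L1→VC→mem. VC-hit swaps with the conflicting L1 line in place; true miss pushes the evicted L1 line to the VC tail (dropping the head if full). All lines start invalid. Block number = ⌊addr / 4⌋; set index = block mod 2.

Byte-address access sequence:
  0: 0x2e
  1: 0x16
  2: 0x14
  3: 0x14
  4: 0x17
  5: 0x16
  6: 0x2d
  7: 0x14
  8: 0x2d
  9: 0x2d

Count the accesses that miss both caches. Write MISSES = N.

MISSES = 2

0: 0x2e (blk 11, set 1) → MISS  vc=[]
1: 0x16 (blk 5, set 1) → MISS  vc=[11]
2: 0x14 (blk 5, set 1) → L1-HIT  vc=[11]
3: 0x14 (blk 5, set 1) → L1-HIT  vc=[11]
4: 0x17 (blk 5, set 1) → L1-HIT  vc=[11]
5: 0x16 (blk 5, set 1) → L1-HIT  vc=[11]
6: 0x2d (blk 11, set 1) → VC-HIT  vc=[5]
7: 0x14 (blk 5, set 1) → VC-HIT  vc=[11]
8: 0x2d (blk 11, set 1) → VC-HIT  vc=[5]
9: 0x2d (blk 11, set 1) → L1-HIT  vc=[5]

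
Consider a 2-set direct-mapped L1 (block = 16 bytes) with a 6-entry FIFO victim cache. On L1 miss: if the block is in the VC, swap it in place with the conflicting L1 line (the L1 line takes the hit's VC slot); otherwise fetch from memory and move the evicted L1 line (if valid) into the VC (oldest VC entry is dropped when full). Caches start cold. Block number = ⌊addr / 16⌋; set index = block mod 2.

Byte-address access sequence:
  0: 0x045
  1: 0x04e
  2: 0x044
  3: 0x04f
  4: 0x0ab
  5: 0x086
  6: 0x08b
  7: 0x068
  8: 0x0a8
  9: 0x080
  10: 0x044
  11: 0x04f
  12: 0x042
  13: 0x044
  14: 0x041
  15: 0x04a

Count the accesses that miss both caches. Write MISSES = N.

  [0] addr=0x45 blk=4 s=0: MISS | VC []
  [1] addr=0x4e blk=4 s=0: L1-HIT | VC []
  [2] addr=0x44 blk=4 s=0: L1-HIT | VC []
  [3] addr=0x4f blk=4 s=0: L1-HIT | VC []
  [4] addr=0xab blk=10 s=0: MISS | VC [4]
  [5] addr=0x86 blk=8 s=0: MISS | VC [4, 10]
  [6] addr=0x8b blk=8 s=0: L1-HIT | VC [4, 10]
  [7] addr=0x68 blk=6 s=0: MISS | VC [4, 10, 8]
  [8] addr=0xa8 blk=10 s=0: VC-HIT | VC [4, 6, 8]
  [9] addr=0x80 blk=8 s=0: VC-HIT | VC [4, 6, 10]
  [10] addr=0x44 blk=4 s=0: VC-HIT | VC [8, 6, 10]
  [11] addr=0x4f blk=4 s=0: L1-HIT | VC [8, 6, 10]
  [12] addr=0x42 blk=4 s=0: L1-HIT | VC [8, 6, 10]
  [13] addr=0x44 blk=4 s=0: L1-HIT | VC [8, 6, 10]
  [14] addr=0x41 blk=4 s=0: L1-HIT | VC [8, 6, 10]
  [15] addr=0x4a blk=4 s=0: L1-HIT | VC [8, 6, 10]

MISSES = 4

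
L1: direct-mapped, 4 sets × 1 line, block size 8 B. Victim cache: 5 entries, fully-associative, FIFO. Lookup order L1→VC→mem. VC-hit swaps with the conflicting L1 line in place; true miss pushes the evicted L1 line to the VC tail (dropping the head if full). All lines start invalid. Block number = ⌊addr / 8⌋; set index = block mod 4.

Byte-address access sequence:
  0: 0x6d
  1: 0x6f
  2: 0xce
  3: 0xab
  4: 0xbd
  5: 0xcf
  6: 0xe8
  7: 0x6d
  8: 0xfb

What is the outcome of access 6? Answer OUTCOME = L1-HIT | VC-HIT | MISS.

#0 0x6d→b13/s1 MISS; vc=[]
#1 0x6f→b13/s1 L1-HIT; vc=[]
#2 0xce→b25/s1 MISS; vc=[13]
#3 0xab→b21/s1 MISS; vc=[13,25]
#4 0xbd→b23/s3 MISS; vc=[13,25]
#5 0xcf→b25/s1 VC-HIT; vc=[13,21]
#6 0xe8→b29/s1 MISS; vc=[13,21,25]
#7 0x6d→b13/s1 VC-HIT; vc=[29,21,25]
#8 0xfb→b31/s3 MISS; vc=[29,21,25,23]

OUTCOME = MISS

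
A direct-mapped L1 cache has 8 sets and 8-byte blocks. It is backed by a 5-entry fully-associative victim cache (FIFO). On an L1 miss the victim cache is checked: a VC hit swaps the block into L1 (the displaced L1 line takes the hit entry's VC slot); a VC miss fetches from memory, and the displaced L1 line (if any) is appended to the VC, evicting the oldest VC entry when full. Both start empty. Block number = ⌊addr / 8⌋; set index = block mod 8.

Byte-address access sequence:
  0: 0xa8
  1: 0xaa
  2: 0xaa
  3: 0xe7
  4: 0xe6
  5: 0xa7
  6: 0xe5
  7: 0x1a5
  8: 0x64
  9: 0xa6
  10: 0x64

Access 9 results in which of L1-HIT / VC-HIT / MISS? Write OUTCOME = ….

#0 0xa8→b21/s5 MISS; vc=[]
#1 0xaa→b21/s5 L1-HIT; vc=[]
#2 0xaa→b21/s5 L1-HIT; vc=[]
#3 0xe7→b28/s4 MISS; vc=[]
#4 0xe6→b28/s4 L1-HIT; vc=[]
#5 0xa7→b20/s4 MISS; vc=[28]
#6 0xe5→b28/s4 VC-HIT; vc=[20]
#7 0x1a5→b52/s4 MISS; vc=[20,28]
#8 0x64→b12/s4 MISS; vc=[20,28,52]
#9 0xa6→b20/s4 VC-HIT; vc=[12,28,52]
#10 0x64→b12/s4 VC-HIT; vc=[20,28,52]

OUTCOME = VC-HIT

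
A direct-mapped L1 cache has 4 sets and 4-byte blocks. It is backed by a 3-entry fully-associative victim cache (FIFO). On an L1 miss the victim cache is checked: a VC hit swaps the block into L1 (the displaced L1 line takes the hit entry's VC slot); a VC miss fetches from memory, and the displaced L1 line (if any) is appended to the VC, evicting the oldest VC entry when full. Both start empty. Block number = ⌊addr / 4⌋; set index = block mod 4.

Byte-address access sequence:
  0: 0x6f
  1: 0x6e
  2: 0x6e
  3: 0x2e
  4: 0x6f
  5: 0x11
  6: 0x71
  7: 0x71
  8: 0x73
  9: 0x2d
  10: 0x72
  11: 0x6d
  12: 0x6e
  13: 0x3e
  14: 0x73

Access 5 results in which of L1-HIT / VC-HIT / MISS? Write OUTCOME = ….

OUTCOME = MISS

  [0] addr=0x6f blk=27 s=3: MISS | VC []
  [1] addr=0x6e blk=27 s=3: L1-HIT | VC []
  [2] addr=0x6e blk=27 s=3: L1-HIT | VC []
  [3] addr=0x2e blk=11 s=3: MISS | VC [27]
  [4] addr=0x6f blk=27 s=3: VC-HIT | VC [11]
  [5] addr=0x11 blk=4 s=0: MISS | VC [11]
  [6] addr=0x71 blk=28 s=0: MISS | VC [11, 4]
  [7] addr=0x71 blk=28 s=0: L1-HIT | VC [11, 4]
  [8] addr=0x73 blk=28 s=0: L1-HIT | VC [11, 4]
  [9] addr=0x2d blk=11 s=3: VC-HIT | VC [27, 4]
  [10] addr=0x72 blk=28 s=0: L1-HIT | VC [27, 4]
  [11] addr=0x6d blk=27 s=3: VC-HIT | VC [11, 4]
  [12] addr=0x6e blk=27 s=3: L1-HIT | VC [11, 4]
  [13] addr=0x3e blk=15 s=3: MISS | VC [11, 4, 27]
  [14] addr=0x73 blk=28 s=0: L1-HIT | VC [11, 4, 27]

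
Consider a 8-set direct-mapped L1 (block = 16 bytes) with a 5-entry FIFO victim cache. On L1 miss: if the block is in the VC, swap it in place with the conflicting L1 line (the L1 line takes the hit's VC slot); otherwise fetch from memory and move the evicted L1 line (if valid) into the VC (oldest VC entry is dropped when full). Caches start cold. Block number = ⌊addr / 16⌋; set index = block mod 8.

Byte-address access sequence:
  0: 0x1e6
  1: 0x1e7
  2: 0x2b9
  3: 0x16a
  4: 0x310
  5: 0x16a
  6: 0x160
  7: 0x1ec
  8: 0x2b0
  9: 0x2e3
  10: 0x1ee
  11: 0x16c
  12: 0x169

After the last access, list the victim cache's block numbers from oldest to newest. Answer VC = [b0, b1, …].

VC = [30, 46]

0: 0x1e6 (blk 30, set 6) → MISS  vc=[]
1: 0x1e7 (blk 30, set 6) → L1-HIT  vc=[]
2: 0x2b9 (blk 43, set 3) → MISS  vc=[]
3: 0x16a (blk 22, set 6) → MISS  vc=[30]
4: 0x310 (blk 49, set 1) → MISS  vc=[30]
5: 0x16a (blk 22, set 6) → L1-HIT  vc=[30]
6: 0x160 (blk 22, set 6) → L1-HIT  vc=[30]
7: 0x1ec (blk 30, set 6) → VC-HIT  vc=[22]
8: 0x2b0 (blk 43, set 3) → L1-HIT  vc=[22]
9: 0x2e3 (blk 46, set 6) → MISS  vc=[22, 30]
10: 0x1ee (blk 30, set 6) → VC-HIT  vc=[22, 46]
11: 0x16c (blk 22, set 6) → VC-HIT  vc=[30, 46]
12: 0x169 (blk 22, set 6) → L1-HIT  vc=[30, 46]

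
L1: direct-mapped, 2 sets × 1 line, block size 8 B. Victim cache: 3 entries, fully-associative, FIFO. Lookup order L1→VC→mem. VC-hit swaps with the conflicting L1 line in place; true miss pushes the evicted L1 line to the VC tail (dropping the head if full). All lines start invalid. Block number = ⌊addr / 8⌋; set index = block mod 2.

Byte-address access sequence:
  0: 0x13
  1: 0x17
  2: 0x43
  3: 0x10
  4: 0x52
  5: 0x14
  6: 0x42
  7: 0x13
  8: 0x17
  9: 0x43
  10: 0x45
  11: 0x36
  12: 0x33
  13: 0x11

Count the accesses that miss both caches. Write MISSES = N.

MISSES = 4

  [0] addr=0x13 blk=2 s=0: MISS | VC []
  [1] addr=0x17 blk=2 s=0: L1-HIT | VC []
  [2] addr=0x43 blk=8 s=0: MISS | VC [2]
  [3] addr=0x10 blk=2 s=0: VC-HIT | VC [8]
  [4] addr=0x52 blk=10 s=0: MISS | VC [8, 2]
  [5] addr=0x14 blk=2 s=0: VC-HIT | VC [8, 10]
  [6] addr=0x42 blk=8 s=0: VC-HIT | VC [2, 10]
  [7] addr=0x13 blk=2 s=0: VC-HIT | VC [8, 10]
  [8] addr=0x17 blk=2 s=0: L1-HIT | VC [8, 10]
  [9] addr=0x43 blk=8 s=0: VC-HIT | VC [2, 10]
  [10] addr=0x45 blk=8 s=0: L1-HIT | VC [2, 10]
  [11] addr=0x36 blk=6 s=0: MISS | VC [2, 10, 8]
  [12] addr=0x33 blk=6 s=0: L1-HIT | VC [2, 10, 8]
  [13] addr=0x11 blk=2 s=0: VC-HIT | VC [6, 10, 8]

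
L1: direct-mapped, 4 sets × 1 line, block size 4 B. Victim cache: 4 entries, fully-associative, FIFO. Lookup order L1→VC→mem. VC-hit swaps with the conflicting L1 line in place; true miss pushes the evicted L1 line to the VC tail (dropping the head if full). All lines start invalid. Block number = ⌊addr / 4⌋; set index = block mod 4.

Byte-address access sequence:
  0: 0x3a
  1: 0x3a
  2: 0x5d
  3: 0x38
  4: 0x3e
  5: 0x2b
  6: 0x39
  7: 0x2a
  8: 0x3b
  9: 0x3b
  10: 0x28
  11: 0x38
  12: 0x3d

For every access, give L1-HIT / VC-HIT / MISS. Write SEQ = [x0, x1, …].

  [0] addr=0x3a blk=14 s=2: MISS | VC []
  [1] addr=0x3a blk=14 s=2: L1-HIT | VC []
  [2] addr=0x5d blk=23 s=3: MISS | VC []
  [3] addr=0x38 blk=14 s=2: L1-HIT | VC []
  [4] addr=0x3e blk=15 s=3: MISS | VC [23]
  [5] addr=0x2b blk=10 s=2: MISS | VC [23, 14]
  [6] addr=0x39 blk=14 s=2: VC-HIT | VC [23, 10]
  [7] addr=0x2a blk=10 s=2: VC-HIT | VC [23, 14]
  [8] addr=0x3b blk=14 s=2: VC-HIT | VC [23, 10]
  [9] addr=0x3b blk=14 s=2: L1-HIT | VC [23, 10]
  [10] addr=0x28 blk=10 s=2: VC-HIT | VC [23, 14]
  [11] addr=0x38 blk=14 s=2: VC-HIT | VC [23, 10]
  [12] addr=0x3d blk=15 s=3: L1-HIT | VC [23, 10]

SEQ = [MISS, L1-HIT, MISS, L1-HIT, MISS, MISS, VC-HIT, VC-HIT, VC-HIT, L1-HIT, VC-HIT, VC-HIT, L1-HIT]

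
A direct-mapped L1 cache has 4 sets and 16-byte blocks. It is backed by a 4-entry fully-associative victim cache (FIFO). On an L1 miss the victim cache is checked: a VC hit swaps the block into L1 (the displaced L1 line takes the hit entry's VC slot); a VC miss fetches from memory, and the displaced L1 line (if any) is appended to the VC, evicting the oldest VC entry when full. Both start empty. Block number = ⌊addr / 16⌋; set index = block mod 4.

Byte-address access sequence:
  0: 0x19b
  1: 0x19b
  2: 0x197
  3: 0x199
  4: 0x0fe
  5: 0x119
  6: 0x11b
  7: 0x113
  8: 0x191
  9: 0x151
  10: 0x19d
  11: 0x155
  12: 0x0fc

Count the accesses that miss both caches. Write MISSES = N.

0: 0x19b (blk 25, set 1) → MISS  vc=[]
1: 0x19b (blk 25, set 1) → L1-HIT  vc=[]
2: 0x197 (blk 25, set 1) → L1-HIT  vc=[]
3: 0x199 (blk 25, set 1) → L1-HIT  vc=[]
4: 0xfe (blk 15, set 3) → MISS  vc=[]
5: 0x119 (blk 17, set 1) → MISS  vc=[25]
6: 0x11b (blk 17, set 1) → L1-HIT  vc=[25]
7: 0x113 (blk 17, set 1) → L1-HIT  vc=[25]
8: 0x191 (blk 25, set 1) → VC-HIT  vc=[17]
9: 0x151 (blk 21, set 1) → MISS  vc=[17, 25]
10: 0x19d (blk 25, set 1) → VC-HIT  vc=[17, 21]
11: 0x155 (blk 21, set 1) → VC-HIT  vc=[17, 25]
12: 0xfc (blk 15, set 3) → L1-HIT  vc=[17, 25]

MISSES = 4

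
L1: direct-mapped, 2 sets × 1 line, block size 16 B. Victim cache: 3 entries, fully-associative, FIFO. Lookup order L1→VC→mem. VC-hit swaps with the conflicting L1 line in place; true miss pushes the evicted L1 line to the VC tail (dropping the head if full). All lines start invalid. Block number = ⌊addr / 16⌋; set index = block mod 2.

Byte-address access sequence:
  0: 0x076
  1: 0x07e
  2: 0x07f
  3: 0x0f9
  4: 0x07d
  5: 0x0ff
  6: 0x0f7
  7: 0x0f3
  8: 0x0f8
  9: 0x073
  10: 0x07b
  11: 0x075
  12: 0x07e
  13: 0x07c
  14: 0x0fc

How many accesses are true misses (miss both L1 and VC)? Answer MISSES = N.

MISSES = 2

  [0] addr=0x76 blk=7 s=1: MISS | VC []
  [1] addr=0x7e blk=7 s=1: L1-HIT | VC []
  [2] addr=0x7f blk=7 s=1: L1-HIT | VC []
  [3] addr=0xf9 blk=15 s=1: MISS | VC [7]
  [4] addr=0x7d blk=7 s=1: VC-HIT | VC [15]
  [5] addr=0xff blk=15 s=1: VC-HIT | VC [7]
  [6] addr=0xf7 blk=15 s=1: L1-HIT | VC [7]
  [7] addr=0xf3 blk=15 s=1: L1-HIT | VC [7]
  [8] addr=0xf8 blk=15 s=1: L1-HIT | VC [7]
  [9] addr=0x73 blk=7 s=1: VC-HIT | VC [15]
  [10] addr=0x7b blk=7 s=1: L1-HIT | VC [15]
  [11] addr=0x75 blk=7 s=1: L1-HIT | VC [15]
  [12] addr=0x7e blk=7 s=1: L1-HIT | VC [15]
  [13] addr=0x7c blk=7 s=1: L1-HIT | VC [15]
  [14] addr=0xfc blk=15 s=1: VC-HIT | VC [7]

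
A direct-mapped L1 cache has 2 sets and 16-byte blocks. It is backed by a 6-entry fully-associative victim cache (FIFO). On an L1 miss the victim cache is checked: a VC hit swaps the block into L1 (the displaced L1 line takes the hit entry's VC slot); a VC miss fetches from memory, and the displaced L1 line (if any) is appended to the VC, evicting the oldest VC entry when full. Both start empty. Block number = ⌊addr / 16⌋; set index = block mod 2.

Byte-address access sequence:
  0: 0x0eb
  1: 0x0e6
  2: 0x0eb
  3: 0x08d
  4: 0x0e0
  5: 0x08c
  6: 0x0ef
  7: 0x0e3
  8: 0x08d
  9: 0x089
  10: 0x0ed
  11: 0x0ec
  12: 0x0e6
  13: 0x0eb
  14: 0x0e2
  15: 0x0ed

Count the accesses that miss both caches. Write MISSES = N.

#0 0xeb→b14/s0 MISS; vc=[]
#1 0xe6→b14/s0 L1-HIT; vc=[]
#2 0xeb→b14/s0 L1-HIT; vc=[]
#3 0x8d→b8/s0 MISS; vc=[14]
#4 0xe0→b14/s0 VC-HIT; vc=[8]
#5 0x8c→b8/s0 VC-HIT; vc=[14]
#6 0xef→b14/s0 VC-HIT; vc=[8]
#7 0xe3→b14/s0 L1-HIT; vc=[8]
#8 0x8d→b8/s0 VC-HIT; vc=[14]
#9 0x89→b8/s0 L1-HIT; vc=[14]
#10 0xed→b14/s0 VC-HIT; vc=[8]
#11 0xec→b14/s0 L1-HIT; vc=[8]
#12 0xe6→b14/s0 L1-HIT; vc=[8]
#13 0xeb→b14/s0 L1-HIT; vc=[8]
#14 0xe2→b14/s0 L1-HIT; vc=[8]
#15 0xed→b14/s0 L1-HIT; vc=[8]

MISSES = 2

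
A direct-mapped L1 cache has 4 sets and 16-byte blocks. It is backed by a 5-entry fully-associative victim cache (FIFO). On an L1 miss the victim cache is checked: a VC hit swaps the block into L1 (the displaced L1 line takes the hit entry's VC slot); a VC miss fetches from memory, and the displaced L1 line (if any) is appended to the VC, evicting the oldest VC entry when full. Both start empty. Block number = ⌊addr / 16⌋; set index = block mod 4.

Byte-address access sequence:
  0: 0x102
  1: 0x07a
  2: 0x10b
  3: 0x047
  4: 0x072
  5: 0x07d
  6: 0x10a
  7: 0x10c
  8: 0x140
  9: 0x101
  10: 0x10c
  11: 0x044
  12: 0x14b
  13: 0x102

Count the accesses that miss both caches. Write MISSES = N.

  [0] addr=0x102 blk=16 s=0: MISS | VC []
  [1] addr=0x7a blk=7 s=3: MISS | VC []
  [2] addr=0x10b blk=16 s=0: L1-HIT | VC []
  [3] addr=0x47 blk=4 s=0: MISS | VC [16]
  [4] addr=0x72 blk=7 s=3: L1-HIT | VC [16]
  [5] addr=0x7d blk=7 s=3: L1-HIT | VC [16]
  [6] addr=0x10a blk=16 s=0: VC-HIT | VC [4]
  [7] addr=0x10c blk=16 s=0: L1-HIT | VC [4]
  [8] addr=0x140 blk=20 s=0: MISS | VC [4, 16]
  [9] addr=0x101 blk=16 s=0: VC-HIT | VC [4, 20]
  [10] addr=0x10c blk=16 s=0: L1-HIT | VC [4, 20]
  [11] addr=0x44 blk=4 s=0: VC-HIT | VC [16, 20]
  [12] addr=0x14b blk=20 s=0: VC-HIT | VC [16, 4]
  [13] addr=0x102 blk=16 s=0: VC-HIT | VC [20, 4]

MISSES = 4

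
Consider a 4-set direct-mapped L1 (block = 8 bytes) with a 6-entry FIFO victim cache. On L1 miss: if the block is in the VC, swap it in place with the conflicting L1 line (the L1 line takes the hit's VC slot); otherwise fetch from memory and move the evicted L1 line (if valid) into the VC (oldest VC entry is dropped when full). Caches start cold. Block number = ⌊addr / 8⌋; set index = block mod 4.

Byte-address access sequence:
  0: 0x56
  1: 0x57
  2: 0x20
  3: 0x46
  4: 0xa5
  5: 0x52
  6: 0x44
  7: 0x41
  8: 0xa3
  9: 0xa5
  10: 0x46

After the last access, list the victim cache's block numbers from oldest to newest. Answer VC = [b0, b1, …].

VC = [4, 20]

0: 0x56 (blk 10, set 2) → MISS  vc=[]
1: 0x57 (blk 10, set 2) → L1-HIT  vc=[]
2: 0x20 (blk 4, set 0) → MISS  vc=[]
3: 0x46 (blk 8, set 0) → MISS  vc=[4]
4: 0xa5 (blk 20, set 0) → MISS  vc=[4, 8]
5: 0x52 (blk 10, set 2) → L1-HIT  vc=[4, 8]
6: 0x44 (blk 8, set 0) → VC-HIT  vc=[4, 20]
7: 0x41 (blk 8, set 0) → L1-HIT  vc=[4, 20]
8: 0xa3 (blk 20, set 0) → VC-HIT  vc=[4, 8]
9: 0xa5 (blk 20, set 0) → L1-HIT  vc=[4, 8]
10: 0x46 (blk 8, set 0) → VC-HIT  vc=[4, 20]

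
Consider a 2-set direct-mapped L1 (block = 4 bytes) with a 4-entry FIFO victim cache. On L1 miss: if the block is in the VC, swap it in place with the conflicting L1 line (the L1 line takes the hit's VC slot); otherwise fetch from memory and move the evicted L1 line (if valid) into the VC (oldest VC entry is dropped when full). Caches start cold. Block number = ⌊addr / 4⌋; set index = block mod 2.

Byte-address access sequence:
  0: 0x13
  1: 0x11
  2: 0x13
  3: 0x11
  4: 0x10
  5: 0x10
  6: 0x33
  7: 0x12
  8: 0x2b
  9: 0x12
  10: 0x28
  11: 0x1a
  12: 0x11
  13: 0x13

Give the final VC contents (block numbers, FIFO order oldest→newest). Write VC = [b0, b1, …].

  [0] addr=0x13 blk=4 s=0: MISS | VC []
  [1] addr=0x11 blk=4 s=0: L1-HIT | VC []
  [2] addr=0x13 blk=4 s=0: L1-HIT | VC []
  [3] addr=0x11 blk=4 s=0: L1-HIT | VC []
  [4] addr=0x10 blk=4 s=0: L1-HIT | VC []
  [5] addr=0x10 blk=4 s=0: L1-HIT | VC []
  [6] addr=0x33 blk=12 s=0: MISS | VC [4]
  [7] addr=0x12 blk=4 s=0: VC-HIT | VC [12]
  [8] addr=0x2b blk=10 s=0: MISS | VC [12, 4]
  [9] addr=0x12 blk=4 s=0: VC-HIT | VC [12, 10]
  [10] addr=0x28 blk=10 s=0: VC-HIT | VC [12, 4]
  [11] addr=0x1a blk=6 s=0: MISS | VC [12, 4, 10]
  [12] addr=0x11 blk=4 s=0: VC-HIT | VC [12, 6, 10]
  [13] addr=0x13 blk=4 s=0: L1-HIT | VC [12, 6, 10]

VC = [12, 6, 10]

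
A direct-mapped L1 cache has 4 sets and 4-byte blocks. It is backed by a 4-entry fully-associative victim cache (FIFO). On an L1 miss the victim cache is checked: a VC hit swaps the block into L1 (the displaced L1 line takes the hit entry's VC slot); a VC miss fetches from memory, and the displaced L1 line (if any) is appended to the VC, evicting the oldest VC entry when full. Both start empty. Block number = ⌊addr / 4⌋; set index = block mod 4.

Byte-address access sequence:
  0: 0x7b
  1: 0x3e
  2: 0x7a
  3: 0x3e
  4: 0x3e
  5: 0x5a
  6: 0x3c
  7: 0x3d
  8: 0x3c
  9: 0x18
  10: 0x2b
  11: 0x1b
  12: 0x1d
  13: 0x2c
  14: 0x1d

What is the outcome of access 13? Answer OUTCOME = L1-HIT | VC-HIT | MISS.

#0 0x7b→b30/s2 MISS; vc=[]
#1 0x3e→b15/s3 MISS; vc=[]
#2 0x7a→b30/s2 L1-HIT; vc=[]
#3 0x3e→b15/s3 L1-HIT; vc=[]
#4 0x3e→b15/s3 L1-HIT; vc=[]
#5 0x5a→b22/s2 MISS; vc=[30]
#6 0x3c→b15/s3 L1-HIT; vc=[30]
#7 0x3d→b15/s3 L1-HIT; vc=[30]
#8 0x3c→b15/s3 L1-HIT; vc=[30]
#9 0x18→b6/s2 MISS; vc=[30,22]
#10 0x2b→b10/s2 MISS; vc=[30,22,6]
#11 0x1b→b6/s2 VC-HIT; vc=[30,22,10]
#12 0x1d→b7/s3 MISS; vc=[30,22,10,15]
#13 0x2c→b11/s3 MISS; vc=[22,10,15,7]
#14 0x1d→b7/s3 VC-HIT; vc=[22,10,15,11]

OUTCOME = MISS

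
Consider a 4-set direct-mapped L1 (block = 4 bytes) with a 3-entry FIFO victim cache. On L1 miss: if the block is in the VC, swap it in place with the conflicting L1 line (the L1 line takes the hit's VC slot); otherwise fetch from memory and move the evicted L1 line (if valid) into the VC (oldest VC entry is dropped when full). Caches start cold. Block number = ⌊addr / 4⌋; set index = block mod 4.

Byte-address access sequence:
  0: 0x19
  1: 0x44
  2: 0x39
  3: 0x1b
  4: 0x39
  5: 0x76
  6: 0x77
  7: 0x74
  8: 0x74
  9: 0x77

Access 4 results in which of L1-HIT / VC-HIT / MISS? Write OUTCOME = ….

#0 0x19→b6/s2 MISS; vc=[]
#1 0x44→b17/s1 MISS; vc=[]
#2 0x39→b14/s2 MISS; vc=[6]
#3 0x1b→b6/s2 VC-HIT; vc=[14]
#4 0x39→b14/s2 VC-HIT; vc=[6]
#5 0x76→b29/s1 MISS; vc=[6,17]
#6 0x77→b29/s1 L1-HIT; vc=[6,17]
#7 0x74→b29/s1 L1-HIT; vc=[6,17]
#8 0x74→b29/s1 L1-HIT; vc=[6,17]
#9 0x77→b29/s1 L1-HIT; vc=[6,17]

OUTCOME = VC-HIT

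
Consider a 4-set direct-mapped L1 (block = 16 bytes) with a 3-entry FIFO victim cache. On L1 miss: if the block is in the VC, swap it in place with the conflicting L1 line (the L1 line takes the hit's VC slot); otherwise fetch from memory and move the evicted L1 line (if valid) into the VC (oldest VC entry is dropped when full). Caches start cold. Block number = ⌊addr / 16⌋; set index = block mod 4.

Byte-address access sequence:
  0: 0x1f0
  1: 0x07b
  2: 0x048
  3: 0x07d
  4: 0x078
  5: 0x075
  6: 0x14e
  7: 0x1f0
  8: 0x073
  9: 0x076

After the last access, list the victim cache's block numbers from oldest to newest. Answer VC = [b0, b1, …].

0: 0x1f0 (blk 31, set 3) → MISS  vc=[]
1: 0x7b (blk 7, set 3) → MISS  vc=[31]
2: 0x48 (blk 4, set 0) → MISS  vc=[31]
3: 0x7d (blk 7, set 3) → L1-HIT  vc=[31]
4: 0x78 (blk 7, set 3) → L1-HIT  vc=[31]
5: 0x75 (blk 7, set 3) → L1-HIT  vc=[31]
6: 0x14e (blk 20, set 0) → MISS  vc=[31, 4]
7: 0x1f0 (blk 31, set 3) → VC-HIT  vc=[7, 4]
8: 0x73 (blk 7, set 3) → VC-HIT  vc=[31, 4]
9: 0x76 (blk 7, set 3) → L1-HIT  vc=[31, 4]

VC = [31, 4]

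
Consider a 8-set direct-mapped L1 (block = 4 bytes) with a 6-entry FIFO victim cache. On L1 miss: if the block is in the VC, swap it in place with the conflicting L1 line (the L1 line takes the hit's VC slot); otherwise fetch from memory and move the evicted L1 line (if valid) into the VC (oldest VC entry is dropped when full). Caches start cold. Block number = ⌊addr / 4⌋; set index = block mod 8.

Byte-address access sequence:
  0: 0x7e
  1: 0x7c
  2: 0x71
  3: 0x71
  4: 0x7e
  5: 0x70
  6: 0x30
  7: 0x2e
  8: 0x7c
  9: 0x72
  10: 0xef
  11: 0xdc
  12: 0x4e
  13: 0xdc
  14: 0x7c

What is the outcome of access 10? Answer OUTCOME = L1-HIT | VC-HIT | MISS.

OUTCOME = MISS

0: 0x7e (blk 31, set 7) → MISS  vc=[]
1: 0x7c (blk 31, set 7) → L1-HIT  vc=[]
2: 0x71 (blk 28, set 4) → MISS  vc=[]
3: 0x71 (blk 28, set 4) → L1-HIT  vc=[]
4: 0x7e (blk 31, set 7) → L1-HIT  vc=[]
5: 0x70 (blk 28, set 4) → L1-HIT  vc=[]
6: 0x30 (blk 12, set 4) → MISS  vc=[28]
7: 0x2e (blk 11, set 3) → MISS  vc=[28]
8: 0x7c (blk 31, set 7) → L1-HIT  vc=[28]
9: 0x72 (blk 28, set 4) → VC-HIT  vc=[12]
10: 0xef (blk 59, set 3) → MISS  vc=[12, 11]
11: 0xdc (blk 55, set 7) → MISS  vc=[12, 11, 31]
12: 0x4e (blk 19, set 3) → MISS  vc=[12, 11, 31, 59]
13: 0xdc (blk 55, set 7) → L1-HIT  vc=[12, 11, 31, 59]
14: 0x7c (blk 31, set 7) → VC-HIT  vc=[12, 11, 55, 59]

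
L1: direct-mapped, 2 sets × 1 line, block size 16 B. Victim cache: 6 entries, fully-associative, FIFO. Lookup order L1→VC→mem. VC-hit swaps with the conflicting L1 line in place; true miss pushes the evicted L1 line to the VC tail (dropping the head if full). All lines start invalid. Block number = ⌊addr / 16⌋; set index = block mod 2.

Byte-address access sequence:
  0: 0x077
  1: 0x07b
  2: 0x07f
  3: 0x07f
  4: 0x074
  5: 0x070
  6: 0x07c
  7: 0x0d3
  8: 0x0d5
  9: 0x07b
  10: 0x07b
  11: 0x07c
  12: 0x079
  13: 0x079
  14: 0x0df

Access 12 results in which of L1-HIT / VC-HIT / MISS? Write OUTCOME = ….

#0 0x77→b7/s1 MISS; vc=[]
#1 0x7b→b7/s1 L1-HIT; vc=[]
#2 0x7f→b7/s1 L1-HIT; vc=[]
#3 0x7f→b7/s1 L1-HIT; vc=[]
#4 0x74→b7/s1 L1-HIT; vc=[]
#5 0x70→b7/s1 L1-HIT; vc=[]
#6 0x7c→b7/s1 L1-HIT; vc=[]
#7 0xd3→b13/s1 MISS; vc=[7]
#8 0xd5→b13/s1 L1-HIT; vc=[7]
#9 0x7b→b7/s1 VC-HIT; vc=[13]
#10 0x7b→b7/s1 L1-HIT; vc=[13]
#11 0x7c→b7/s1 L1-HIT; vc=[13]
#12 0x79→b7/s1 L1-HIT; vc=[13]
#13 0x79→b7/s1 L1-HIT; vc=[13]
#14 0xdf→b13/s1 VC-HIT; vc=[7]

OUTCOME = L1-HIT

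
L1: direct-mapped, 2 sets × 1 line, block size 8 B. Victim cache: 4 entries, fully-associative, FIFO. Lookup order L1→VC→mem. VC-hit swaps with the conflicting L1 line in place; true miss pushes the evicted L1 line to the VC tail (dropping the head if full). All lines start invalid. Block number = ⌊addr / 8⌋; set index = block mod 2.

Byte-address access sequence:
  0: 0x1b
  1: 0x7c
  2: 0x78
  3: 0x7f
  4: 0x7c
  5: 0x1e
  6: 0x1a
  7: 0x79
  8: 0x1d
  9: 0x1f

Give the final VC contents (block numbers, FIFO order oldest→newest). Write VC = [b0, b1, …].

0: 0x1b (blk 3, set 1) → MISS  vc=[]
1: 0x7c (blk 15, set 1) → MISS  vc=[3]
2: 0x78 (blk 15, set 1) → L1-HIT  vc=[3]
3: 0x7f (blk 15, set 1) → L1-HIT  vc=[3]
4: 0x7c (blk 15, set 1) → L1-HIT  vc=[3]
5: 0x1e (blk 3, set 1) → VC-HIT  vc=[15]
6: 0x1a (blk 3, set 1) → L1-HIT  vc=[15]
7: 0x79 (blk 15, set 1) → VC-HIT  vc=[3]
8: 0x1d (blk 3, set 1) → VC-HIT  vc=[15]
9: 0x1f (blk 3, set 1) → L1-HIT  vc=[15]

VC = [15]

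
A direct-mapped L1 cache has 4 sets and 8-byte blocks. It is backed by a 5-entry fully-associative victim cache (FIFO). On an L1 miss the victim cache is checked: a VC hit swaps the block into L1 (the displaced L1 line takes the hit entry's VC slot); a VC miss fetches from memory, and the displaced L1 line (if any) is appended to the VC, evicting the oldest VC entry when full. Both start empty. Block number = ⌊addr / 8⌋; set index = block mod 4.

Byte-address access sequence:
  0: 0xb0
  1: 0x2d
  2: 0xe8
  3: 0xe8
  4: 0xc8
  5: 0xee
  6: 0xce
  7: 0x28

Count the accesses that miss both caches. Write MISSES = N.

MISSES = 4

#0 0xb0→b22/s2 MISS; vc=[]
#1 0x2d→b5/s1 MISS; vc=[]
#2 0xe8→b29/s1 MISS; vc=[5]
#3 0xe8→b29/s1 L1-HIT; vc=[5]
#4 0xc8→b25/s1 MISS; vc=[5,29]
#5 0xee→b29/s1 VC-HIT; vc=[5,25]
#6 0xce→b25/s1 VC-HIT; vc=[5,29]
#7 0x28→b5/s1 VC-HIT; vc=[25,29]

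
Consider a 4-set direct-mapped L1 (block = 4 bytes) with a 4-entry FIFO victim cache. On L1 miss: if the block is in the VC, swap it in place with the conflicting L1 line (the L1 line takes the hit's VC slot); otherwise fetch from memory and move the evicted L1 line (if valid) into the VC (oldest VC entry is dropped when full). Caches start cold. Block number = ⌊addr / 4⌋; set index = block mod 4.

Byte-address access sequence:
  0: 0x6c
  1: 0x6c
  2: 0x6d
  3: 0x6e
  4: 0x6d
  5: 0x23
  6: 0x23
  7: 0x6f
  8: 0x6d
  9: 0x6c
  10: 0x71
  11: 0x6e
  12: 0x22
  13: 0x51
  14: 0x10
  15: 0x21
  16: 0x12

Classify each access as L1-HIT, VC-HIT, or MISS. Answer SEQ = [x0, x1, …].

SEQ = [MISS, L1-HIT, L1-HIT, L1-HIT, L1-HIT, MISS, L1-HIT, L1-HIT, L1-HIT, L1-HIT, MISS, L1-HIT, VC-HIT, MISS, MISS, VC-HIT, VC-HIT]

0: 0x6c (blk 27, set 3) → MISS  vc=[]
1: 0x6c (blk 27, set 3) → L1-HIT  vc=[]
2: 0x6d (blk 27, set 3) → L1-HIT  vc=[]
3: 0x6e (blk 27, set 3) → L1-HIT  vc=[]
4: 0x6d (blk 27, set 3) → L1-HIT  vc=[]
5: 0x23 (blk 8, set 0) → MISS  vc=[]
6: 0x23 (blk 8, set 0) → L1-HIT  vc=[]
7: 0x6f (blk 27, set 3) → L1-HIT  vc=[]
8: 0x6d (blk 27, set 3) → L1-HIT  vc=[]
9: 0x6c (blk 27, set 3) → L1-HIT  vc=[]
10: 0x71 (blk 28, set 0) → MISS  vc=[8]
11: 0x6e (blk 27, set 3) → L1-HIT  vc=[8]
12: 0x22 (blk 8, set 0) → VC-HIT  vc=[28]
13: 0x51 (blk 20, set 0) → MISS  vc=[28, 8]
14: 0x10 (blk 4, set 0) → MISS  vc=[28, 8, 20]
15: 0x21 (blk 8, set 0) → VC-HIT  vc=[28, 4, 20]
16: 0x12 (blk 4, set 0) → VC-HIT  vc=[28, 8, 20]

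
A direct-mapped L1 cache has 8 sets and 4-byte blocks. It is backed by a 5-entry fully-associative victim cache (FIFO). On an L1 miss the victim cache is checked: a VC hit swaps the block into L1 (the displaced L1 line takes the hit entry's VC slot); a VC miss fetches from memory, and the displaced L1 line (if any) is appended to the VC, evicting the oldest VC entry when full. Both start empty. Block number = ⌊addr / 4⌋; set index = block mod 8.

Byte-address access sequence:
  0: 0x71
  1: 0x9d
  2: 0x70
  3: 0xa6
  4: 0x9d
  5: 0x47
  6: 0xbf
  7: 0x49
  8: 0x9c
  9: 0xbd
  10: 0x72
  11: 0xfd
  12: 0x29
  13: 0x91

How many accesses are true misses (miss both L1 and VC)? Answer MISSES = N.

  [0] addr=0x71 blk=28 s=4: MISS | VC []
  [1] addr=0x9d blk=39 s=7: MISS | VC []
  [2] addr=0x70 blk=28 s=4: L1-HIT | VC []
  [3] addr=0xa6 blk=41 s=1: MISS | VC []
  [4] addr=0x9d blk=39 s=7: L1-HIT | VC []
  [5] addr=0x47 blk=17 s=1: MISS | VC [41]
  [6] addr=0xbf blk=47 s=7: MISS | VC [41, 39]
  [7] addr=0x49 blk=18 s=2: MISS | VC [41, 39]
  [8] addr=0x9c blk=39 s=7: VC-HIT | VC [41, 47]
  [9] addr=0xbd blk=47 s=7: VC-HIT | VC [41, 39]
  [10] addr=0x72 blk=28 s=4: L1-HIT | VC [41, 39]
  [11] addr=0xfd blk=63 s=7: MISS | VC [41, 39, 47]
  [12] addr=0x29 blk=10 s=2: MISS | VC [41, 39, 47, 18]
  [13] addr=0x91 blk=36 s=4: MISS | VC [41, 39, 47, 18, 28]

MISSES = 9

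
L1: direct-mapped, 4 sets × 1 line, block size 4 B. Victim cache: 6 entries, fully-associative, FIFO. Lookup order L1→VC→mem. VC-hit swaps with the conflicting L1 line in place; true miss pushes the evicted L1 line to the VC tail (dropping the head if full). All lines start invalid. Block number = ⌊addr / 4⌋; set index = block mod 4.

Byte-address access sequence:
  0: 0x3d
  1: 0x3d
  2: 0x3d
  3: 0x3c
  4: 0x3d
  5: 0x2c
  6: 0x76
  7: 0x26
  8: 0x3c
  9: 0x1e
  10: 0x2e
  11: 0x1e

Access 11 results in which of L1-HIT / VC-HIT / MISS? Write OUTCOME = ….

0: 0x3d (blk 15, set 3) → MISS  vc=[]
1: 0x3d (blk 15, set 3) → L1-HIT  vc=[]
2: 0x3d (blk 15, set 3) → L1-HIT  vc=[]
3: 0x3c (blk 15, set 3) → L1-HIT  vc=[]
4: 0x3d (blk 15, set 3) → L1-HIT  vc=[]
5: 0x2c (blk 11, set 3) → MISS  vc=[15]
6: 0x76 (blk 29, set 1) → MISS  vc=[15]
7: 0x26 (blk 9, set 1) → MISS  vc=[15, 29]
8: 0x3c (blk 15, set 3) → VC-HIT  vc=[11, 29]
9: 0x1e (blk 7, set 3) → MISS  vc=[11, 29, 15]
10: 0x2e (blk 11, set 3) → VC-HIT  vc=[7, 29, 15]
11: 0x1e (blk 7, set 3) → VC-HIT  vc=[11, 29, 15]

OUTCOME = VC-HIT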